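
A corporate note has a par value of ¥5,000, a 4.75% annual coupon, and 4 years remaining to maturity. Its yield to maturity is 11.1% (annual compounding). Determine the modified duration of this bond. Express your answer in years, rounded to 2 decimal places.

Periodic yield y = 0.111. First find Macaulay duration:
  t   CF        PV=CF/(1+0.111)^t    t·PV
  1       237.50       213.7714       213.7714
  2       237.50       192.4135       384.8270
  3       237.50       173.1895       519.5684
  4     5,237.50     3,437.6986    13,750.7945
  Σ                  4,017.0729    14,868.9612
P = 4,017.0729; Macaulay duration = 14,868.9612 / 4,017.0729 = 3.70144 years.
Modified duration = D_Mac / (1 + y) = 3.70144 / 1.111 = 3.33163 years.

3.33 years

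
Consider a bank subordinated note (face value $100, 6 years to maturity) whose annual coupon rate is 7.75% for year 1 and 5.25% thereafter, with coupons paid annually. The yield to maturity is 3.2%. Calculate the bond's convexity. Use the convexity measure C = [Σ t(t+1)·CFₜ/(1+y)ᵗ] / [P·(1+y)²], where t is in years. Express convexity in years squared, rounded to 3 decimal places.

With y = 0.032:
  t   CF        PV=CF/(1+0.032)^t    t·PV        t(t+1)·PV
  1         7.75         7.5097         7.5097          15.0194
  2         5.25         4.9295         9.8589          29.5768
  3         5.25         4.7766        14.3298          57.3194
  4         5.25         4.6285        18.5140          92.5701
  5         5.25         4.4850        22.4249         134.5495
  6       105.25        87.1252       522.7514       3,659.2595
  Σ                    113.4545       595.3888       3,988.2946
P = 113.4545.
Convexity = Σ t(t+1)·PV / [P·(1+y)²] = 3,988.2946 / (113.4545 × 1.065024) = 33.00701.

33.007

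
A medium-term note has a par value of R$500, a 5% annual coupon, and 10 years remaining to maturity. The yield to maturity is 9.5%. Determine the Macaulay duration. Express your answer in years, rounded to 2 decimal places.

Periodic yield y = 0.095. Discount each cash flow and weight by its year:
  t   CF        PV=CF/(1+0.095)^t    t·PV
  1        25.00        22.8311        22.8311
  2        25.00        20.8503        41.7005
  3        25.00        19.0413        57.1240
  4        25.00        17.3894        69.5574
  5        25.00        15.8807        79.4035
  6        25.00        14.5029        87.0175
  7        25.00        13.2447        92.7127
  8        25.00        12.0956        96.7647
  9        25.00        11.0462        99.4158
  10      525.00       211.8449     2,118.4495
  Σ                    358.7270     2,764.9767
Price P = Σ PV = 358.7270.
Macaulay duration = Σ(t·PV) / P = 2,764.9767 / 358.7270 = 7.70775 years.

7.71 years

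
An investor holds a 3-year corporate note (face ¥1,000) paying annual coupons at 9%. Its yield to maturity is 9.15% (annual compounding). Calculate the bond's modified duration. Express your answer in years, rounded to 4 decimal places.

Periodic yield y = 0.0915. First find Macaulay duration:
  t   CF        PV=CF/(1+0.0915)^t    t·PV
  1        90.00        82.4553        82.4553
  2        90.00        75.5431       151.0863
  3     1,090.00       838.2147     2,514.6441
  Σ                    996.2132     2,748.1857
P = 996.2132; Macaulay duration = 2,748.1857 / 996.2132 = 2.75863 years.
Modified duration = D_Mac / (1 + y) = 2.75863 / 1.0915 = 2.52738 years.

2.5274 years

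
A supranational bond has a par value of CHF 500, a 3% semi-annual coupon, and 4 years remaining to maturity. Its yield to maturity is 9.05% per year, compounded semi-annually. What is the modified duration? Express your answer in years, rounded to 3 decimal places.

Periodic yield y = 0.04525. First find Macaulay duration:
  t   CF        PV=CF/(1+0.04525)^t    t·PV
  1         7.50         7.1753         7.1753
  2         7.50         6.8647        13.7294
  3         7.50         6.5675        19.7025
  4         7.50         6.2832        25.1328
  5         7.50         6.0112        30.0559
  6         7.50         5.7510        34.5057
  7         7.50         5.5020        38.5140
  8       507.50       356.1842     2,849.4735
  Σ                    400.3390     3,018.2892
P = 400.3390; Macaulay duration = 3,018.2892 / 400.3390 = 7.53933 half-year periods = 3.76967 years.
Modified duration = D_Mac / (1 + y) = 3.76967 / 1.04525 = 3.60647 years.

3.606 years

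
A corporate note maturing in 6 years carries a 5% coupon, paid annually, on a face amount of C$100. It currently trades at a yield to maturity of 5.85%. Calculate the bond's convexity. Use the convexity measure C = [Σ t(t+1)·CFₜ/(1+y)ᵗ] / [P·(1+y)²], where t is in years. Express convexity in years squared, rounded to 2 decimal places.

31.81

With y = 0.0585:
  t   CF        PV=CF/(1+0.0585)^t    t·PV        t(t+1)·PV
  1         5.00         4.7237         4.7237           9.4473
  2         5.00         4.4626         8.9252          26.7756
  3         5.00         4.2160        12.6479          50.5916
  4         5.00         3.9830        15.9319          79.6593
  5         5.00         3.7628        18.8142         112.8852
  6       105.00        74.6525       447.9148       3,135.4033
  Σ                     95.8005       508.9576       3,414.7624
P = 95.8005.
Convexity = Σ t(t+1)·PV / [P·(1+y)²] = 3,414.7624 / (95.8005 × 1.120422) = 31.81347.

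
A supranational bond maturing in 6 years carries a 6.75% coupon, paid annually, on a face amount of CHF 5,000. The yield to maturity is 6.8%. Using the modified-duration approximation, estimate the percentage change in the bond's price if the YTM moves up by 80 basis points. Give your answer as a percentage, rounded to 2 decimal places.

Periodic yield y = 0.068. Modified duration first:
  t   CF        PV=CF/(1+0.068)^t    t·PV
  1       337.50       316.0112       316.0112
  2       337.50       295.8907       591.7813
  3       337.50       277.0512       831.1536
  4       337.50       259.4112     1,037.6449
  5       337.50       242.8944     1,214.4720
  6     5,337.50     3,596.7510    21,580.5059
  Σ                  4,988.0097    25,571.5690
P = 4,988.0097; D_Mac = 5.12661 yrs; D_mod = 5.12661/(1+0.068) = 4.80019 yrs.
ΔP/P ≈ -D_mod · Δy = -4.80019 × (+0.008) = -0.038402 = -3.8402%.

-3.84%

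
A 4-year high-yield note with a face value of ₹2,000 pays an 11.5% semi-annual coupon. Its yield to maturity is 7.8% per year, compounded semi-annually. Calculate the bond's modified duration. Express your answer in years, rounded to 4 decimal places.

3.2345 years

Periodic yield y = 0.039. First find Macaulay duration:
  t   CF        PV=CF/(1+0.039)^t    t·PV
  1       115.00       110.6833       110.6833
  2       115.00       106.5287       213.0575
  3       115.00       102.5301       307.5902
  4       115.00        98.6815       394.7259
  5       115.00        94.9774       474.8868
  6       115.00        91.4123       548.4737
  7       115.00        87.9810       615.8672
  8     2,115.00     1,557.3492    12,458.7932
  Σ                  2,250.1434    15,124.0778
P = 2,250.1434; Macaulay duration = 15,124.0778 / 2,250.1434 = 6.72138 half-year periods = 3.36069 years.
Modified duration = D_Mac / (1 + y) = 3.36069 / 1.039 = 3.23454 years.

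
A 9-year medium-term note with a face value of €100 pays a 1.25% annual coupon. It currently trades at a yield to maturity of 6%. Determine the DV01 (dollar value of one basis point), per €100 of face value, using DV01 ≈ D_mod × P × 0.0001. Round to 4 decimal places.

Periodic yield y = 0.06.
  t   CF        PV=CF/(1+0.06)^t    t·PV
  1         1.25         1.1792         1.1792
  2         1.25         1.1125         2.2250
  3         1.25         1.0495         3.1486
  4         1.25         0.9901         3.9605
  5         1.25         0.9341         4.6704
  6         1.25         0.8812         5.2872
  7         1.25         0.8313         5.8192
  8         1.25         0.7843         6.2741
  9       101.25        59.9297       539.3675
  Σ                     67.6920       571.9317
P = 67.6920; D_Mac = 8.44903 yrs; D_mod = 7.97079 yrs.
DV01 ≈ 7.97079 × 67.6920 × 0.0001 = 0.053956.

€0.0540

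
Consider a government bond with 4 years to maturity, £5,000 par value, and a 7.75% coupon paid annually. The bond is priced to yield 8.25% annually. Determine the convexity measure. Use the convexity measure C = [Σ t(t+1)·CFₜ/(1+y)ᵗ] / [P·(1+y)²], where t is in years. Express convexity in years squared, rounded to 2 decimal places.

With y = 0.0825:
  t   CF        PV=CF/(1+0.0825)^t    t·PV        t(t+1)·PV
  1       387.50       357.9677       357.9677         715.9353
  2       387.50       330.6861       661.3721       1,984.1164
  3       387.50       305.4837       916.4510       3,665.8040
  4     5,387.50     3,923.5181    15,694.0725      78,470.3625
  Σ                  4,917.6555    17,629.8633      84,836.2182
P = 4,917.6555.
Convexity = Σ t(t+1)·PV / [P·(1+y)²] = 84,836.2182 / (4,917.6555 × 1.171806) = 14.72202.

14.72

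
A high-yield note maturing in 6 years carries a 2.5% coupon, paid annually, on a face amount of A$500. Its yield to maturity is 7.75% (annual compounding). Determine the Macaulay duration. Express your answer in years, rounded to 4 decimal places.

Periodic yield y = 0.0775. Discount each cash flow and weight by its year:
  t   CF        PV=CF/(1+0.0775)^t    t·PV
  1        12.50        11.6009        11.6009
  2        12.50        10.7665        21.5330
  3        12.50         9.9921        29.9764
  4        12.50         9.2734        37.0938
  5        12.50         8.6064        43.0322
  6       512.50       327.4841     1,964.9045
  Σ                    377.7235     2,108.1408
Price P = Σ PV = 377.7235.
Macaulay duration = Σ(t·PV) / P = 2,108.1408 / 377.7235 = 5.58117 years.

5.5812 years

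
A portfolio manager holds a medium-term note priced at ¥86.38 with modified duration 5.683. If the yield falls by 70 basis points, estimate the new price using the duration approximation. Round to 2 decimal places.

¥89.82

Duration approximation: ΔP/P ≈ -D_mod · Δy = -5.683 × (-0.007) = +0.039781.
New price ≈ 86.38 × (1 + 0.039781) = 89.81628278.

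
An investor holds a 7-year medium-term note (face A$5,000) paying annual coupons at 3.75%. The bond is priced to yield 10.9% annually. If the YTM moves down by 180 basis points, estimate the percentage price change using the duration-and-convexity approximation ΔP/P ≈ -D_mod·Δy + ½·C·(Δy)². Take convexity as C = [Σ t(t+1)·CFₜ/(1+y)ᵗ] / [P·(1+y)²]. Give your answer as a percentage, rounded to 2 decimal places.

With y = 0.109:
  t   CF        PV=CF/(1+0.109)^t    t·PV        t(t+1)·PV
  1       187.50       169.0712       169.0712         338.1425
  2       187.50       152.4538       304.9075         914.7226
  3       187.50       137.4696       412.4088       1,649.6351
  4       187.50       123.9582       495.8326       2,479.1630
  5       187.50       111.7747       558.8735       3,353.2412
  6       187.50       100.7887       604.7324       4,233.1269
  7     5,187.50     2,514.4169    17,600.9183     140,807.3463
  Σ                  3,309.9331    20,146.7444     153,775.3776
P = 3,309.9331; D_Mac = 6.08675 yrs; D_mod = 5.48851 yrs; C = 37.77500.
Duration effect: -5.48851 × (-0.018) = +0.098793
Convexity effect: 0.5 × 37.77500 × (-0.018)² = +0.0061196
ΔP/P ≈ +0.098793 + 0.0061196 = +0.104913 = +10.4913%.

+10.49%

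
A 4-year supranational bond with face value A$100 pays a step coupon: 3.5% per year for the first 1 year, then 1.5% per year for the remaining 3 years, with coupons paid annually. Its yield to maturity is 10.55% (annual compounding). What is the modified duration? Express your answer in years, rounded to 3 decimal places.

3.457 years

Periodic yield y = 0.1055. First find Macaulay duration:
  t   CF        PV=CF/(1+0.1055)^t    t·PV
  1         3.50         3.1660         3.1660
  2         1.50         1.2274         2.4547
  3         1.50         1.1102         3.3307
  4       101.50        67.9565       271.8260
  Σ                     73.4601       280.7775
P = 73.4601; Macaulay duration = 280.7775 / 73.4601 = 3.82218 years.
Modified duration = D_Mac / (1 + y) = 3.82218 / 1.1055 = 3.45742 years.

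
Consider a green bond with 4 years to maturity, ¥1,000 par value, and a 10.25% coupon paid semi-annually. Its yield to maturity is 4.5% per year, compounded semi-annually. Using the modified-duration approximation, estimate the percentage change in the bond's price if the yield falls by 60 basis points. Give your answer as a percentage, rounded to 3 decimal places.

+2.021%

Periodic yield y = 0.0225. Modified duration first:
  t   CF        PV=CF/(1+0.0225)^t    t·PV
  1        51.25        50.1222        50.1222
  2        51.25        49.0193        98.0386
  3        51.25        47.9407       143.8220
  4        51.25        46.8857       187.5429
  5        51.25        45.8540       229.2700
  6        51.25        44.8450       269.0700
  7        51.25        43.8582       307.0073
  8     1,051.25       879.8314     7,038.6515
  Σ                  1,208.3566     8,323.5245
P = 1,208.3566; D_Mac = 6.88830 half-year periods = 3.44415 yrs; D_mod = 3.44415/(1+0.0225) = 3.36836 yrs.
ΔP/P ≈ -D_mod · Δy = -3.36836 × (-0.006) = +0.020210 = +2.0210%.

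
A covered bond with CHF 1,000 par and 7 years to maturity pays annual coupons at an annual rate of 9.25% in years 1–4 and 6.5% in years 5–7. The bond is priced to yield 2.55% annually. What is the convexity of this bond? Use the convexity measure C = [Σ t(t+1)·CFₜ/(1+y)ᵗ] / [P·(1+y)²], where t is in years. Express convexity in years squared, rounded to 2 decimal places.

40.38

With y = 0.0255:
  t   CF        PV=CF/(1+0.0255)^t    t·PV        t(t+1)·PV
  1        92.50        90.1999        90.1999         180.3998
  2        92.50        87.9570       175.9140         527.7420
  3        92.50        85.7699       257.3096       1,029.2384
  4        92.50        83.6371       334.5485       1,672.7424
  5        65.00        57.3106       286.5531       1,719.3183
  6        65.00        55.8855       335.3132       2,347.1922
  7     1,065.00       892.8941     6,250.2587      50,002.0698
  Σ                  1,353.6541     7,730.0969      57,478.7029
P = 1,353.6541.
Convexity = Σ t(t+1)·PV / [P·(1+y)²] = 57,478.7029 / (1,353.6541 × 1.051650) = 40.37643.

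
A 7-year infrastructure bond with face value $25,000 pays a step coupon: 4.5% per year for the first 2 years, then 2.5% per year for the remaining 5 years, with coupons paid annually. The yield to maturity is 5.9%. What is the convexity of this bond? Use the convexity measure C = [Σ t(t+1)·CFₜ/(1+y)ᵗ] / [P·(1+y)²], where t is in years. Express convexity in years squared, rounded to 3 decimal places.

42.897

With y = 0.059:
  t   CF        PV=CF/(1+0.059)^t    t·PV        t(t+1)·PV
  1     1,125.00     1,062.3229     1,062.3229       2,124.6459
  2     1,125.00     1,003.1378     2,006.2756       6,018.8269
  3       625.00       526.2500     1,578.7501       6,315.0004
  4       625.00       496.9311     1,987.7244       9,938.6220
  5       625.00       469.2456     2,346.2280      14,077.3683
  6       625.00       443.1026     2,658.6153      18,610.3074
  7    25,625.00    17,155.0565   120,085.3957     960,683.1653
  Σ                 21,156.0466   131,725.3121   1,017,767.9361
P = 21,156.0466.
Convexity = Σ t(t+1)·PV / [P·(1+y)²] = 1,017,767.9361 / (21,156.0466 × 1.121481) = 42.89655.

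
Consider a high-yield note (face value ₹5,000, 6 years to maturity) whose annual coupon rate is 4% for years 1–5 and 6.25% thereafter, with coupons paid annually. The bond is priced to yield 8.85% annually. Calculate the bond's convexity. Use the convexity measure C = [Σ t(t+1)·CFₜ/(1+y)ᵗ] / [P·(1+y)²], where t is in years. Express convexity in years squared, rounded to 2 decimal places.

With y = 0.0885:
  t   CF        PV=CF/(1+0.0885)^t    t·PV        t(t+1)·PV
  1       200.00       183.7391       183.7391         367.4782
  2       200.00       168.8003       337.6005       1,012.8016
  3       200.00       155.0760       465.2281       1,860.9125
  4       200.00       142.4677       569.8706       2,849.3530
  5       200.00       130.8844       654.4219       3,926.5315
  6     5,312.50     3,193.9517    19,163.7101     134,145.9709
  Σ                  3,974.9191    21,374.5704     144,163.0477
P = 3,974.9191.
Convexity = Σ t(t+1)·PV / [P·(1+y)²] = 144,163.0477 / (3,974.9191 × 1.184832) = 30.61039.

30.61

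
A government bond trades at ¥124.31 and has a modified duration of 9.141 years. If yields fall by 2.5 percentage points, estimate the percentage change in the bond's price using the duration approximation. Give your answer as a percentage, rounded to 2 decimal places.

Duration approximation: ΔP/P ≈ -D_mod · Δy = -9.141 × (-0.025) = +0.228525.
As a percentage: +22.8525%.

+22.85%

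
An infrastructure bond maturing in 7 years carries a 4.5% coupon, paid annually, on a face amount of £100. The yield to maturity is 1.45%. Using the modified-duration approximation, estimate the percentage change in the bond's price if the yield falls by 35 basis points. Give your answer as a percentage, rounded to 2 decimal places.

+2.15%

Periodic yield y = 0.0145. Modified duration first:
  t   CF        PV=CF/(1+0.0145)^t    t·PV
  1         4.50         4.4357         4.4357
  2         4.50         4.3723         8.7446
  3         4.50         4.3098        12.9294
  4         4.50         4.2482        16.9928
  5         4.50         4.1875        20.9374
  6         4.50         4.1276        24.7657
  7       104.50        94.4826       661.3783
  Σ                    120.1637       750.1839
P = 120.1637; D_Mac = 6.24302 yrs; D_mod = 6.24302/(1+0.0145) = 6.15379 yrs.
ΔP/P ≈ -D_mod · Δy = -6.15379 × (-0.0035) = +0.021538 = +2.1538%.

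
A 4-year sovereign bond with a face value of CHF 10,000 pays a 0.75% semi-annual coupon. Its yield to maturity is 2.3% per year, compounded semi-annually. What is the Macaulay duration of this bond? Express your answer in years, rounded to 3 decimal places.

3.946 years

Periodic yield y = 0.0115. Discount each cash flow and weight by its period:
  t   CF        PV=CF/(1+0.0115)^t    t·PV
  1        37.50        37.0737        37.0737
  2        37.50        36.6522        73.3043
  3        37.50        36.2354       108.7063
  4        37.50        35.8235       143.2939
  5        37.50        35.4162       177.0809
  6        37.50        35.0135       210.0812
  7        37.50        34.6155       242.3082
  8    10,037.50     9,160.0630    73,280.5041
  Σ                  9,410.8929    74,272.3527
Price P = Σ PV = 9,410.8929.
Macaulay duration = Σ(t·PV) / P = 74,272.3527 / 9,410.8929 = 7.89217 half-year periods.
In years: 7.89217 / 2 = 3.94608 years.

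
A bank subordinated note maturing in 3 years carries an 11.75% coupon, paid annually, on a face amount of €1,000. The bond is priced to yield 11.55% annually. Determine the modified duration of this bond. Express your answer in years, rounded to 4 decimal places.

Periodic yield y = 0.1155. First find Macaulay duration:
  t   CF        PV=CF/(1+0.1155)^t    t·PV
  1       117.50       105.3339       105.3339
  2       117.50        94.4275       188.8551
  3     1,117.50       805.0796     2,415.2387
  Σ                  1,004.8411     2,709.4278
P = 1,004.8411; Macaulay duration = 2,709.4278 / 1,004.8411 = 2.69637 years.
Modified duration = D_Mac / (1 + y) = 2.69637 / 1.1155 = 2.41719 years.

2.4172 years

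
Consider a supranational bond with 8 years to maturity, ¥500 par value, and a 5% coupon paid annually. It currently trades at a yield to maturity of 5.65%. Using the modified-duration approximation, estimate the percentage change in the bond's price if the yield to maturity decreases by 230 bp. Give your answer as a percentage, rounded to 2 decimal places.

+14.71%

Periodic yield y = 0.0565. Modified duration first:
  t   CF        PV=CF/(1+0.0565)^t    t·PV
  1        25.00        23.6630        23.6630
  2        25.00        22.3976        44.7952
  3        25.00        21.1998        63.5994
  4        25.00        20.0661        80.2642
  5        25.00        18.9930        94.9648
  6        25.00        17.9772       107.8634
  7        25.00        17.0158       119.1109
  8       525.00       338.2231     2,705.7850
  Σ                    479.5356     3,240.0458
P = 479.5356; D_Mac = 6.75663 yrs; D_mod = 6.75663/(1+0.0565) = 6.39530 yrs.
ΔP/P ≈ -D_mod · Δy = -6.39530 × (-0.023) = +0.147092 = +14.7092%.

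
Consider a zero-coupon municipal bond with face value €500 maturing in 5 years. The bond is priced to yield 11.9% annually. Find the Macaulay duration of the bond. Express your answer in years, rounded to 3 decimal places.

5.000 years

A zero-coupon bond has a single cash flow at maturity, so its Macaulay duration equals its maturity: 5 years.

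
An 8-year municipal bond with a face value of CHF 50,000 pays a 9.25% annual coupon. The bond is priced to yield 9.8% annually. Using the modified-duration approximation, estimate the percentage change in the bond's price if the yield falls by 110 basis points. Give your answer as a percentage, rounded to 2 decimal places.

Periodic yield y = 0.098. Modified duration first:
  t   CF        PV=CF/(1+0.098)^t    t·PV
  1     4,625.00     4,212.2040     4,212.2040
  2     4,625.00     3,836.2514     7,672.5027
  3     4,625.00     3,493.8537    10,481.5611
  4     4,625.00     3,182.0161    12,728.0645
  5     4,625.00     2,898.0110    14,490.0552
  6     4,625.00     2,639.3543    15,836.1259
  7     4,625.00     2,403.7835    16,826.4848
  8    54,625.00    25,856.6781   206,853.4249
  Σ                 48,522.1522   289,100.4233
P = 48,522.1522; D_Mac = 5.95811 yrs; D_mod = 5.95811/(1+0.098) = 5.42633 yrs.
ΔP/P ≈ -D_mod · Δy = -5.42633 × (-0.011) = +0.059690 = +5.9690%.

+5.97%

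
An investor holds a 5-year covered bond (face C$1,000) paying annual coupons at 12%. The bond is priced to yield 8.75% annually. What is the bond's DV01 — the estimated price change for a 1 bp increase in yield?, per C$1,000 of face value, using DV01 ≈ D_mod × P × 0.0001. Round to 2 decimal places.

C$0.42

Periodic yield y = 0.0875.
  t   CF        PV=CF/(1+0.0875)^t    t·PV
  1       120.00       110.3448       110.3448
  2       120.00       101.4665       202.9330
  3       120.00        93.3025       279.9076
  4       120.00        85.7954       343.1817
  5     1,120.00       736.3286     3,681.6432
  Σ                  1,127.2380     4,618.0104
P = 1,127.2380; D_Mac = 4.09675 yrs; D_mod = 3.76713 yrs.
DV01 ≈ 3.76713 × 1,127.2380 × 0.0001 = 0.424645.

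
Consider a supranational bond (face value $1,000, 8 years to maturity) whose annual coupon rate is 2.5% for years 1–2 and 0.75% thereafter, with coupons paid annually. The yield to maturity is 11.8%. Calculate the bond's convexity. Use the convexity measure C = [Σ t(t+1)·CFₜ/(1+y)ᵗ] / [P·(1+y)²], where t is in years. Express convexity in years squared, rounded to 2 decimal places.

With y = 0.118:
  t   CF        PV=CF/(1+0.118)^t    t·PV        t(t+1)·PV
  1        25.00        22.3614        22.3614          44.7227
  2        25.00        20.0012        40.0024         120.0073
  3         7.50         5.3671        16.1012          64.4046
  4         7.50         4.8006        19.2023          96.0117
  5         7.50         4.2939        21.4695         128.8171
  6         7.50         3.8407        23.0442         161.3094
  7         7.50         3.4353        24.0473         192.3786
  8     1,007.50       412.7724     3,302.1790      29,719.6112
  Σ                    476.8725     3,468.4073      30,527.2625
P = 476.8725.
Convexity = Σ t(t+1)·PV / [P·(1+y)²] = 30,527.2625 / (476.8725 × 1.249924) = 51.21556.

51.22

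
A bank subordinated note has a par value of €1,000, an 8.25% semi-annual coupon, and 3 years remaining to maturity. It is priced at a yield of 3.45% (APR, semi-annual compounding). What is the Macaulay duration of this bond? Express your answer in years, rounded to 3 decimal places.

2.738 years

Periodic yield y = 0.01725. Discount each cash flow and weight by its period:
  t   CF        PV=CF/(1+0.01725)^t    t·PV
  1        41.25        40.5505        40.5505
  2        41.25        39.8629        79.7257
  3        41.25        39.1869       117.5607
  4        41.25        38.5224       154.0895
  5        41.25        37.8691       189.3457
  6     1,041.25       939.6991     5,638.1948
  Σ                  1,135.6909     6,219.4669
Price P = Σ PV = 1,135.6909.
Macaulay duration = Σ(t·PV) / P = 6,219.4669 / 1,135.6909 = 5.47637 half-year periods.
In years: 5.47637 / 2 = 2.73819 years.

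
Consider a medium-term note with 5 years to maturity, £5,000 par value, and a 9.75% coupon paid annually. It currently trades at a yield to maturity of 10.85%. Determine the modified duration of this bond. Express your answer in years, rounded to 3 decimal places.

Periodic yield y = 0.1085. First find Macaulay duration:
  t   CF        PV=CF/(1+0.1085)^t    t·PV
  1       487.50       439.7835       439.7835
  2       487.50       396.7375       793.4750
  3       487.50       357.9048     1,073.7144
  4       487.50       322.8731     1,291.4923
  5     5,487.50     3,278.6575    16,393.2873
  Σ                  4,795.9563    19,991.7525
P = 4,795.9563; Macaulay duration = 19,991.7525 / 4,795.9563 = 4.16846 years.
Modified duration = D_Mac / (1 + y) = 4.16846 / 1.1085 = 3.76045 years.

3.760 years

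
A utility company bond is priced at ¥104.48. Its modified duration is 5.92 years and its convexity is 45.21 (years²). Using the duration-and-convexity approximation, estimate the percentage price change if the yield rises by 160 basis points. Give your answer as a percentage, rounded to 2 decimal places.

Duration effect: -D_mod·Δy = -5.92 × (+0.016) = -0.094720
Convexity effect: ½·C·(Δy)² = 0.5 × 45.21 × (0.016)² = +0.00578688
ΔP/P ≈ -0.094720 + 0.00578688 = -0.08893312
= -8.893312%.

-8.89%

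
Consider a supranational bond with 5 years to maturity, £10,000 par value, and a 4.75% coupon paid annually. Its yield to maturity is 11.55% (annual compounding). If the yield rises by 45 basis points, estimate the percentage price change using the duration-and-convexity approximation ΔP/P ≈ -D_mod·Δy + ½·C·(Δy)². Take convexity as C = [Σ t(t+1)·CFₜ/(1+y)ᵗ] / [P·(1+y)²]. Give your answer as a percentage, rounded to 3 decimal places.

With y = 0.1155:
  t   CF        PV=CF/(1+0.1155)^t    t·PV        t(t+1)·PV
  1       475.00       425.8180       425.8180         851.6360
  2       475.00       381.7284       763.4568       2,290.3703
  3       475.00       342.2038     1,026.6115       4,106.4461
  4       475.00       306.7717     1,227.0869       6,135.4343
  5    10,475.00     6,064.6558    30,323.2791     181,939.6744
  Σ                  7,521.1778    33,766.2523     195,323.5612
P = 7,521.1778; D_Mac = 4.48949 yrs; D_mod = 4.02464 yrs; C = 20.87035.
Duration effect: -4.02464 × (+0.0045) = -0.018111
Convexity effect: 0.5 × 20.87035 × (0.0045)² = +0.0002113
ΔP/P ≈ -0.018111 + 0.0002113 = -0.017900 = -1.7900%.

-1.790%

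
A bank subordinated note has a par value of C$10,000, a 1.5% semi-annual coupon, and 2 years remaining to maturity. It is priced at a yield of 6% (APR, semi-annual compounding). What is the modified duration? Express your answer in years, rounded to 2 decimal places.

Periodic yield y = 0.03. First find Macaulay duration:
  t   CF        PV=CF/(1+0.03)^t    t·PV
  1        75.00        72.8155        72.8155
  2        75.00        70.6947       141.3894
  3        75.00        68.6356       205.9069
  4    10,075.00     8,951.5070    35,806.0280
  Σ                  9,163.6529    36,226.1398
P = 9,163.6529; Macaulay duration = 36,226.1398 / 9,163.6529 = 3.95324 half-year periods = 1.97662 years.
Modified duration = D_Mac / (1 + y) = 1.97662 / 1.03 = 1.91905 years.

1.92 years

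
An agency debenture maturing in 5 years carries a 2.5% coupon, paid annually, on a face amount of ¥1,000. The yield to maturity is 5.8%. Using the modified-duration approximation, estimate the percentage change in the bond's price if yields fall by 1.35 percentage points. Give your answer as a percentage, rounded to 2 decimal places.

Periodic yield y = 0.058. Modified duration first:
  t   CF        PV=CF/(1+0.058)^t    t·PV
  1        25.00        23.6295        23.6295
  2        25.00        22.3341        44.6682
  3        25.00        21.1097        63.3292
  4        25.00        19.9525        79.8100
  5     1,025.00       773.2066     3,866.0328
  Σ                    860.2324     4,077.4697
P = 860.2324; D_Mac = 4.73996 yrs; D_mod = 4.73996/(1+0.058) = 4.48012 yrs.
ΔP/P ≈ -D_mod · Δy = -4.48012 × (-0.0135) = +0.060482 = +6.0482%.

+6.05%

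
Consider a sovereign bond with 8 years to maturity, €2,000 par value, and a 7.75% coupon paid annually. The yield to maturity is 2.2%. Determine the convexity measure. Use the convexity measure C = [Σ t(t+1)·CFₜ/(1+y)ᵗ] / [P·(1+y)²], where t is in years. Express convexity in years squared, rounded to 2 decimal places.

52.37

With y = 0.022:
  t   CF        PV=CF/(1+0.022)^t    t·PV        t(t+1)·PV
  1       155.00       151.6634       151.6634         303.3268
  2       155.00       148.3986       296.7973         890.3918
  3       155.00       145.2041       435.6124       1,742.4497
  4       155.00       142.0784       568.3137       2,841.5684
  5       155.00       139.0200       695.0999       4,170.5994
  6       155.00       136.0274       816.1643       5,713.1498
  7       155.00       133.0992       931.6944       7,453.5549
  8     2,155.00     1,810.6733    14,485.3868     130,368.4808
  Σ                  2,806.1645    18,380.7321     153,483.5216
P = 2,806.1645.
Convexity = Σ t(t+1)·PV / [P·(1+y)²] = 153,483.5216 / (2,806.1645 × 1.044484) = 52.36569.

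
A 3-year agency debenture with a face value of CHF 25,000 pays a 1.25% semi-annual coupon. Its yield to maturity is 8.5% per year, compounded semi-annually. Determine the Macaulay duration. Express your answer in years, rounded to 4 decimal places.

2.9475 years

Periodic yield y = 0.0425. Discount each cash flow and weight by its period:
  t   CF        PV=CF/(1+0.0425)^t    t·PV
  1       156.25       149.8801       149.8801
  2       156.25       143.7699       287.5398
  3       156.25       137.9088       413.7263
  4       156.25       132.2866       529.1463
  5       156.25       126.8936       634.4680
  6    25,156.25    19,596.9967   117,581.9804
  Σ                 20,287.7356   119,596.7408
Price P = Σ PV = 20,287.7356.
Macaulay duration = Σ(t·PV) / P = 119,596.7408 / 20,287.7356 = 5.89503 half-year periods.
In years: 5.89503 / 2 = 2.94751 years.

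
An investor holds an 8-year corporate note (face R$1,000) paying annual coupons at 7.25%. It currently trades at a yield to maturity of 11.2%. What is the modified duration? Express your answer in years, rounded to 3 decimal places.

Periodic yield y = 0.112. First find Macaulay duration:
  t   CF        PV=CF/(1+0.112)^t    t·PV
  1        72.50        65.1978        65.1978
  2        72.50        58.6312       117.2623
  3        72.50        52.7259       158.1776
  4        72.50        47.4153       189.6614
  5        72.50        42.6397       213.1985
  6        72.50        38.3450       230.0703
  7        72.50        34.4830       241.3807
  8     1,072.50       458.7320     3,669.8557
  Σ                    798.1699     4,884.8042
P = 798.1699; Macaulay duration = 4,884.8042 / 798.1699 = 6.12001 years.
Modified duration = D_Mac / (1 + y) = 6.12001 / 1.112 = 5.50360 years.

5.504 years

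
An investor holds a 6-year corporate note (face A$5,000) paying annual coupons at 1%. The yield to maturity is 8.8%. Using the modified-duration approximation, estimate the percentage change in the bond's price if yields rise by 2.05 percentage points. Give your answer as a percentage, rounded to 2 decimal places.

Periodic yield y = 0.088. Modified duration first:
  t   CF        PV=CF/(1+0.088)^t    t·PV
  1        50.00        45.9559        45.9559
  2        50.00        42.2389        84.4777
  3        50.00        38.8225       116.4675
  4        50.00        35.6824       142.7297
  5        50.00        32.7964       163.9818
  6     5,050.00     3,044.5142    18,267.0853
  Σ                  3,240.0102    18,820.6978
P = 3,240.0102; D_Mac = 5.80884 yrs; D_mod = 5.80884/(1+0.088) = 5.33901 yrs.
ΔP/P ≈ -D_mod · Δy = -5.33901 × (+0.0205) = -0.109450 = -10.9450%.

-10.94%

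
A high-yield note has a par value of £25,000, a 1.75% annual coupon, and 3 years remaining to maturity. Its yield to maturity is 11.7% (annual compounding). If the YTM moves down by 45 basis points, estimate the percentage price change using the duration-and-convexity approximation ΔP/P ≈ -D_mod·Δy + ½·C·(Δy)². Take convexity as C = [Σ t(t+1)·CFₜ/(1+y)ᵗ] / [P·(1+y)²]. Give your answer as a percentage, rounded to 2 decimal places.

With y = 0.117:
  t   CF        PV=CF/(1+0.117)^t    t·PV        t(t+1)·PV
  1       437.50       391.6741       391.6741         783.3483
  2       437.50       350.6483       701.2966       2,103.8897
  3    25,437.50    18,252.1869    54,756.5607     219,026.2428
  Σ                 18,994.5093    55,849.5314     221,913.4807
P = 18,994.5093; D_Mac = 2.94030 yrs; D_mod = 2.63232 yrs; C = 9.36374.
Duration effect: -2.63232 × (-0.0045) = +0.011845
Convexity effect: 0.5 × 9.36374 × (-0.0045)² = +0.0000948
ΔP/P ≈ +0.011845 + 0.0000948 = +0.011940 = +1.1940%.

+1.19%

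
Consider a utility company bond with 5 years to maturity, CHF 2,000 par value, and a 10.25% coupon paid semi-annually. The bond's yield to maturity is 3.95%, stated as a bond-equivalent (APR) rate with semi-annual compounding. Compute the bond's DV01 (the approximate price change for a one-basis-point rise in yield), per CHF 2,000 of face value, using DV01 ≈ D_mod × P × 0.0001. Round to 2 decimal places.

CHF 1.05

Periodic yield y = 0.01975.
  t   CF        PV=CF/(1+0.01975)^t    t·PV
  1       102.50       100.5148       100.5148
  2       102.50        98.5681       197.1362
  3       102.50        96.6591       289.9773
  4       102.50        94.7871       379.1482
  5       102.50        92.9513       464.7563
  6       102.50        91.1510       546.9062
  7       102.50        89.3857       625.6996
  8       102.50        87.6545       701.2359
  9       102.50        85.9568       773.6116
  10    2,102.50     1,729.0154    17,290.1541
  Σ                  2,566.6438    21,369.1403
P = 2,566.6438; D_Mac = 8.32571 half-year periods = 4.16286 yrs; D_mod = 4.08223 yrs.
DV01 ≈ 4.08223 × 2,566.6438 × 0.0001 = 1.047764.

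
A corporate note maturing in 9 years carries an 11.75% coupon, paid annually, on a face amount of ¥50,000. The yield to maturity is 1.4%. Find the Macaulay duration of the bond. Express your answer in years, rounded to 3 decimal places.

6.839 years

Periodic yield y = 0.014. Discount each cash flow and weight by its year:
  t   CF        PV=CF/(1+0.014)^t    t·PV
  1     5,875.00     5,793.8856     5,793.8856
  2     5,875.00     5,713.8911    11,427.7823
  3     5,875.00     5,635.0011    16,905.0033
  4     5,875.00     5,557.2003    22,228.8012
  5     5,875.00     5,480.4737    27,402.3684
  6     5,875.00     5,404.8064    32,428.8383
  7     5,875.00     5,330.1838    37,311.2867
  8     5,875.00     5,256.5915    42,052.7322
  9    55,875.00    49,303.2946   443,729.6514
  Σ                 93,475.3281   639,280.3494
Price P = Σ PV = 93,475.3281.
Macaulay duration = Σ(t·PV) / P = 639,280.3494 / 93,475.3281 = 6.83903 years.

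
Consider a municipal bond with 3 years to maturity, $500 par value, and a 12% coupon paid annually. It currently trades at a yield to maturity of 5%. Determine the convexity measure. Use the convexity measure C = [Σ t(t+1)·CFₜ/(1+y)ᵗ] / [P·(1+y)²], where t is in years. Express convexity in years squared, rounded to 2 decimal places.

With y = 0.05:
  t   CF        PV=CF/(1+0.05)^t    t·PV        t(t+1)·PV
  1        60.00        57.1429        57.1429         114.2857
  2        60.00        54.4218       108.8435         326.5306
  3       560.00       483.7491     1,451.2472       5,804.9887
  Σ                    595.3137     1,617.2336       6,245.8050
P = 595.3137.
Convexity = Σ t(t+1)·PV / [P·(1+y)²] = 6,245.8050 / (595.3137 × 1.102500) = 9.51621.

9.52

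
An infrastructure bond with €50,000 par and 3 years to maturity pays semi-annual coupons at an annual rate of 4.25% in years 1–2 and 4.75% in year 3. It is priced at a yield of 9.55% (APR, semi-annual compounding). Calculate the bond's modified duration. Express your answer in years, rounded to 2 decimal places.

Periodic yield y = 0.04775. First find Macaulay duration:
  t   CF        PV=CF/(1+0.04775)^t    t·PV
  1     1,062.50     1,014.0778     1,014.0778
  2     1,062.50       967.8624     1,935.7247
  3     1,062.50       923.7531     2,771.2594
  4     1,062.50       881.6542     3,526.6166
  5     1,187.50       940.4707     4,702.3535
  6    51,187.50    38,691.7080   232,150.2483
  Σ                 43,419.5262   246,100.2804
P = 43,419.5262; Macaulay duration = 246,100.2804 / 43,419.5262 = 5.66796 half-year periods = 2.83398 years.
Modified duration = D_Mac / (1 + y) = 2.83398 / 1.04775 = 2.70483 years.

2.70 years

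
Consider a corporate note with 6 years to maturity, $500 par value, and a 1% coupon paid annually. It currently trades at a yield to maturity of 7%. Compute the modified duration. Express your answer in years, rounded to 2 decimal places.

Periodic yield y = 0.07. First find Macaulay duration:
  t   CF        PV=CF/(1+0.07)^t    t·PV
  1         5.00         4.6729         4.6729
  2         5.00         4.3672         8.7344
  3         5.00         4.0815        12.2445
  4         5.00         3.8145        15.2579
  5         5.00         3.5649        17.8247
  6       505.00       336.5028     2,019.0169
  Σ                    357.0038     2,077.7512
P = 357.0038; Macaulay duration = 2,077.7512 / 357.0038 = 5.81997 years.
Modified duration = D_Mac / (1 + y) = 5.81997 / 1.07 = 5.43922 years.

5.44 years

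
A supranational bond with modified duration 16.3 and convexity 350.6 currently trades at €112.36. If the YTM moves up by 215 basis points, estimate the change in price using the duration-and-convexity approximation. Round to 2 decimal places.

Duration effect: -D_mod·Δy = -16.3 × (+0.0215) = -0.350450
Convexity effect: ½·C·(Δy)² = 0.5 × 350.6 × (0.0215)² = +0.081032425
ΔP/P ≈ -0.350450 + 0.081032425 = -0.269417575
ΔP ≈ 112.36 × (-0.269417575) = -30.271758727.

-€30.27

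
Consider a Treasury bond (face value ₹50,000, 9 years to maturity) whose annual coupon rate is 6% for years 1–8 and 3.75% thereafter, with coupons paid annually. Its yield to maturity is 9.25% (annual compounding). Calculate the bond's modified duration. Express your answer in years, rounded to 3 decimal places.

6.363 years

Periodic yield y = 0.0925. First find Macaulay duration:
  t   CF        PV=CF/(1+0.0925)^t    t·PV
  1     3,000.00     2,745.9954     2,745.9954
  2     3,000.00     2,513.4970     5,026.9939
  3     3,000.00     2,300.6837     6,902.0511
  4     3,000.00     2,105.8890     8,423.5559
  5     3,000.00     1,927.5872     9,637.9358
  6     3,000.00     1,764.3818    10,586.2911
  7     3,000.00     1,614.9948    11,304.9638
  8     3,000.00     1,478.2561    11,826.0491
  9    51,875.00    23,397.2653   210,575.3874
  Σ                 39,848.5503   277,029.2236
P = 39,848.5503; Macaulay duration = 277,029.2236 / 39,848.5503 = 6.95205 years.
Modified duration = D_Mac / (1 + y) = 6.95205 / 1.0925 = 6.36344 years.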